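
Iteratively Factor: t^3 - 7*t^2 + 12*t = (t - 3)*(t^2 - 4*t) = t*(t - 3)*(t - 4)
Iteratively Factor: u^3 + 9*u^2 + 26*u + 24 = (u + 2)*(u^2 + 7*u + 12) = (u + 2)*(u + 3)*(u + 4)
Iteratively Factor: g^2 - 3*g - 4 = (g + 1)*(g - 4)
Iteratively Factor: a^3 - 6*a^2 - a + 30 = (a + 2)*(a^2 - 8*a + 15) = (a - 5)*(a + 2)*(a - 3)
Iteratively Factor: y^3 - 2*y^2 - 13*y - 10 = (y - 5)*(y^2 + 3*y + 2) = (y - 5)*(y + 2)*(y + 1)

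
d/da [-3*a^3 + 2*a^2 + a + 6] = -9*a^2 + 4*a + 1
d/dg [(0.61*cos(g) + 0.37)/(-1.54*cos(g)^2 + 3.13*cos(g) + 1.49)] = (-0.9394*cos(g)^2 - 1.1396*cos(g) + 0.2492)*sin(g)/(2.3716*cos(g)^4 - 9.6404*cos(g)^3 + 5.2077*cos(g)^2 + 9.3274*cos(g) + 2.2201)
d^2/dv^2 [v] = 0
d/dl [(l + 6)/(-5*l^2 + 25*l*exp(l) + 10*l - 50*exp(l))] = (-l^2 + 5*l*exp(l) + 2*l - (l + 6)*(5*l*exp(l) - 2*l - 5*exp(l) + 2) - 10*exp(l))/(5*(l^2 - 5*l*exp(l) - 2*l + 10*exp(l))^2)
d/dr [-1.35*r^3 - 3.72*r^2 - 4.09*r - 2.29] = -4.05*r^2 - 7.44*r - 4.09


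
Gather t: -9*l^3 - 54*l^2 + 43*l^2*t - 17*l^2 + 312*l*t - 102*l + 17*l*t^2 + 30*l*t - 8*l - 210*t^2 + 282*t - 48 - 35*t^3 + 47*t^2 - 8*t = -9*l^3 - 71*l^2 - 110*l - 35*t^3 + t^2*(17*l - 163) + t*(43*l^2 + 342*l + 274) - 48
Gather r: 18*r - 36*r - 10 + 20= 10 - 18*r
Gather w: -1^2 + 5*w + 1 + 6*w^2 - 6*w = 6*w^2 - w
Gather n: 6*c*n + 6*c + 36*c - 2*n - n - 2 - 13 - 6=42*c + n*(6*c - 3) - 21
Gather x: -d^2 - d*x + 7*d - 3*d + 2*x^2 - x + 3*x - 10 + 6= -d^2 + 4*d + 2*x^2 + x*(2 - d) - 4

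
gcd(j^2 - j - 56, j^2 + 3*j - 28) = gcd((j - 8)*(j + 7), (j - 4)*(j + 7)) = j + 7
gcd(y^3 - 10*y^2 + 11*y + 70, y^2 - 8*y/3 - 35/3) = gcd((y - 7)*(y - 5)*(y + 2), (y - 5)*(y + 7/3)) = y - 5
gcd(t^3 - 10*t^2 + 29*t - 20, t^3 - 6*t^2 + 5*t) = t^2 - 6*t + 5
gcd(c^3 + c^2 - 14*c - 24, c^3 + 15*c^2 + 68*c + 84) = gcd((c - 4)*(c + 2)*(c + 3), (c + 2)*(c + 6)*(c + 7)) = c + 2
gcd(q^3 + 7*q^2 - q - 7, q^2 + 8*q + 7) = q^2 + 8*q + 7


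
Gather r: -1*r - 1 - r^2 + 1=-r^2 - r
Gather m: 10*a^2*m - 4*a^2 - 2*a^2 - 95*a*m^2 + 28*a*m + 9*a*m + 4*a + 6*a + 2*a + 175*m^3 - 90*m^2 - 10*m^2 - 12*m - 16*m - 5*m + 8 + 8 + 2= -6*a^2 + 12*a + 175*m^3 + m^2*(-95*a - 100) + m*(10*a^2 + 37*a - 33) + 18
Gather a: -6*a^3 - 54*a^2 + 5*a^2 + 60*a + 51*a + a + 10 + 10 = -6*a^3 - 49*a^2 + 112*a + 20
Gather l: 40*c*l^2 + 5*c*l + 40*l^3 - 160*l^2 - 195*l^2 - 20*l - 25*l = 40*l^3 + l^2*(40*c - 355) + l*(5*c - 45)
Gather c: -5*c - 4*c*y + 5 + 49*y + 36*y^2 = c*(-4*y - 5) + 36*y^2 + 49*y + 5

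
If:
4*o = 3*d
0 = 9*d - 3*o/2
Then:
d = 0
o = 0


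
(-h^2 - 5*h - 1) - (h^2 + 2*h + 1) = -2*h^2 - 7*h - 2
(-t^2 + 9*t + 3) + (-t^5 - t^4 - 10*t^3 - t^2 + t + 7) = -t^5 - t^4 - 10*t^3 - 2*t^2 + 10*t + 10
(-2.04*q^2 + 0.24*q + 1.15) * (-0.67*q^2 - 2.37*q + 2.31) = 1.3668*q^4 + 4.674*q^3 - 6.0517*q^2 - 2.1711*q + 2.6565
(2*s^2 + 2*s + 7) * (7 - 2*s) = -4*s^3 + 10*s^2 + 49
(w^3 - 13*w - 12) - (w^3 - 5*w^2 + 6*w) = 5*w^2 - 19*w - 12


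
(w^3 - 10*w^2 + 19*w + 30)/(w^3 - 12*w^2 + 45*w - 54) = (w^2 - 4*w - 5)/(w^2 - 6*w + 9)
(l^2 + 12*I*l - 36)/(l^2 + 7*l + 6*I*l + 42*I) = (l + 6*I)/(l + 7)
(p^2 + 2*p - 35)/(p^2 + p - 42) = (p - 5)/(p - 6)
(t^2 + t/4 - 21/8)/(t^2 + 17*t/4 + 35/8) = (2*t - 3)/(2*t + 5)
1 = 1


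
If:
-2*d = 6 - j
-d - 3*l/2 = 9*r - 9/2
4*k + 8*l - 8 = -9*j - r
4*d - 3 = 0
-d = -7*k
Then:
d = 3/4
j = 15/2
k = 3/28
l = -5069/658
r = 1119/658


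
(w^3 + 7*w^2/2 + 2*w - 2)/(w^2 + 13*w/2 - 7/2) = (w^2 + 4*w + 4)/(w + 7)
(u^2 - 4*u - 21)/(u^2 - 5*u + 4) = (u^2 - 4*u - 21)/(u^2 - 5*u + 4)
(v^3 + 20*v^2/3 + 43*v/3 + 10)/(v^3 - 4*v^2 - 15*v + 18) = (3*v^2 + 11*v + 10)/(3*(v^2 - 7*v + 6))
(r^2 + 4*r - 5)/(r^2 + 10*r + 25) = (r - 1)/(r + 5)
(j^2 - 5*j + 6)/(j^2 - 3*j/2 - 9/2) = 2*(j - 2)/(2*j + 3)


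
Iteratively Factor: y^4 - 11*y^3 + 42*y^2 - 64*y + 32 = (y - 4)*(y^3 - 7*y^2 + 14*y - 8) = (y - 4)*(y - 2)*(y^2 - 5*y + 4) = (y - 4)*(y - 2)*(y - 1)*(y - 4)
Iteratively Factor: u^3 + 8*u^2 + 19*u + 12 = (u + 3)*(u^2 + 5*u + 4) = (u + 3)*(u + 4)*(u + 1)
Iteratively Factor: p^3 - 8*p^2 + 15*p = (p - 5)*(p^2 - 3*p) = p*(p - 5)*(p - 3)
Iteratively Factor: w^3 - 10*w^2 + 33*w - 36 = (w - 3)*(w^2 - 7*w + 12) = (w - 3)^2*(w - 4)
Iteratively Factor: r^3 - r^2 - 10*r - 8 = (r + 1)*(r^2 - 2*r - 8) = (r + 1)*(r + 2)*(r - 4)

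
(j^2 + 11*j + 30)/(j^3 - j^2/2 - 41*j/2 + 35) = 2*(j + 6)/(2*j^2 - 11*j + 14)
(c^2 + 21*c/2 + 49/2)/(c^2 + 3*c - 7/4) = 2*(c + 7)/(2*c - 1)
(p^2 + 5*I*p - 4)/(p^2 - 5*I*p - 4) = (-p^2 - 5*I*p + 4)/(-p^2 + 5*I*p + 4)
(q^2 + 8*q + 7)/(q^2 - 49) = (q + 1)/(q - 7)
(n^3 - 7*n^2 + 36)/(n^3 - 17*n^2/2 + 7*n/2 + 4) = 2*(n^3 - 7*n^2 + 36)/(2*n^3 - 17*n^2 + 7*n + 8)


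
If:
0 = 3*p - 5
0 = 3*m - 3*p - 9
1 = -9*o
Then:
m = 14/3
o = -1/9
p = 5/3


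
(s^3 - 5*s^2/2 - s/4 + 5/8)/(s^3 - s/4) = (s - 5/2)/s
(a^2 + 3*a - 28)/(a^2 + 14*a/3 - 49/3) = 3*(a - 4)/(3*a - 7)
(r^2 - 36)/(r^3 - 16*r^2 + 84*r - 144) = (r + 6)/(r^2 - 10*r + 24)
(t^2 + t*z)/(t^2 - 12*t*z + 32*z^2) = t*(t + z)/(t^2 - 12*t*z + 32*z^2)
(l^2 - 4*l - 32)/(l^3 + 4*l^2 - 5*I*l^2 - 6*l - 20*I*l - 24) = (l - 8)/(l^2 - 5*I*l - 6)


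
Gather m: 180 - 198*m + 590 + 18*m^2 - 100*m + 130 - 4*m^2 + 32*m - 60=14*m^2 - 266*m + 840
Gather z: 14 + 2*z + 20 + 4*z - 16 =6*z + 18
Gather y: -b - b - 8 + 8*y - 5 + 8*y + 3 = -2*b + 16*y - 10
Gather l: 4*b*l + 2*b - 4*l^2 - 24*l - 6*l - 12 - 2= 2*b - 4*l^2 + l*(4*b - 30) - 14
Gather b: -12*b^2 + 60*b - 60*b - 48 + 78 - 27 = 3 - 12*b^2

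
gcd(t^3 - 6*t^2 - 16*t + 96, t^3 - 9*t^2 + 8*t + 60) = t - 6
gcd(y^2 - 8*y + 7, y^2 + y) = 1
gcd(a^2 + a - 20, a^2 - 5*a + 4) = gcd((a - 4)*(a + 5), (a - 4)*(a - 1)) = a - 4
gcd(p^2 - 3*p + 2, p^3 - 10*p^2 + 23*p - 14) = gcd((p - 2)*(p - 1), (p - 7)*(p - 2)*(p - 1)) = p^2 - 3*p + 2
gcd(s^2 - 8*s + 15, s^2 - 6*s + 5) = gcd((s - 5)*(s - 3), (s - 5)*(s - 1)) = s - 5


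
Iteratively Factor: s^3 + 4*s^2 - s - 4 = (s + 4)*(s^2 - 1) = (s - 1)*(s + 4)*(s + 1)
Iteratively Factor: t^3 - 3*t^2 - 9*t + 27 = (t + 3)*(t^2 - 6*t + 9) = (t - 3)*(t + 3)*(t - 3)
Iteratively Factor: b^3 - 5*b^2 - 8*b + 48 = (b + 3)*(b^2 - 8*b + 16) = (b - 4)*(b + 3)*(b - 4)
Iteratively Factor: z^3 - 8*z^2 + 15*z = (z)*(z^2 - 8*z + 15) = z*(z - 3)*(z - 5)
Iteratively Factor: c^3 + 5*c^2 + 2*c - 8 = (c + 4)*(c^2 + c - 2) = (c - 1)*(c + 4)*(c + 2)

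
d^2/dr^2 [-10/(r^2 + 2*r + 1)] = -60/(r^4 + 4*r^3 + 6*r^2 + 4*r + 1)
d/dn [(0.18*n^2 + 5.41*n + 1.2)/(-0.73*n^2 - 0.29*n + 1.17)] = (3.8971*n^2 + 2.1732*n + 6.6777)/(0.5329*n^4 + 0.4234*n^3 - 1.6241*n^2 - 0.6786*n + 1.3689)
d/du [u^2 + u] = 2*u + 1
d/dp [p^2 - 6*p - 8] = 2*p - 6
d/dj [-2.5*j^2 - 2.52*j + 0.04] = -5.0*j - 2.52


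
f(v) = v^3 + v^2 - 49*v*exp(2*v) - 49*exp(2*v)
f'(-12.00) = 408.00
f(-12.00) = -1584.00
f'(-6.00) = 96.00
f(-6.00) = -180.00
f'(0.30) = -320.55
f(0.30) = -115.95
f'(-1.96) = 8.50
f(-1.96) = -2.75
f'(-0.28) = -68.62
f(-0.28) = -20.10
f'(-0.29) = -66.72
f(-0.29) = -19.42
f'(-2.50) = 14.41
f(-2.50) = -8.88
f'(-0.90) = -9.09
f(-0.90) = -0.73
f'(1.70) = -9384.67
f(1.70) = -3956.45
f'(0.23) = -267.95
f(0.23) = -95.41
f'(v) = 3*v^2 - 98*v*exp(2*v) + 2*v - 147*exp(2*v)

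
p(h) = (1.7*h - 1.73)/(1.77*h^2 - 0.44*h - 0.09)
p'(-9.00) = -0.01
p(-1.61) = -0.86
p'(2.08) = -0.03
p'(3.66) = -0.04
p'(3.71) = -0.04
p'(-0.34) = -47.91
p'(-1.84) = -0.50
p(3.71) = 0.20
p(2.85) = 0.24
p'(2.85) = -0.05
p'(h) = (0.44 - 3.54*h)*(1.7*h - 1.73)/(1.77*h^2 - 0.44*h - 0.09)^2 + 1.7/(1.77*h^2 - 0.44*h - 0.09)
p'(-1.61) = -0.69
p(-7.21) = -0.15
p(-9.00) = -0.12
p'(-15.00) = -0.00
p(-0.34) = -8.74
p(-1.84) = -0.72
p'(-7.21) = -0.02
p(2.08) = 0.27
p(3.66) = 0.20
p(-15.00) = -0.07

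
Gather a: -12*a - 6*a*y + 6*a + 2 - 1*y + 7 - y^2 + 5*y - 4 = a*(-6*y - 6) - y^2 + 4*y + 5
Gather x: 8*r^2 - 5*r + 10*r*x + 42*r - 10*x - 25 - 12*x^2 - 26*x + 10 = 8*r^2 + 37*r - 12*x^2 + x*(10*r - 36) - 15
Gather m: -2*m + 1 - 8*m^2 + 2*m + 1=2 - 8*m^2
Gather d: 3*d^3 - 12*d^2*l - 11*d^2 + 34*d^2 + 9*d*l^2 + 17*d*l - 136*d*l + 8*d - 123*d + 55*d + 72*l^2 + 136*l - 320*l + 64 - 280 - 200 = 3*d^3 + d^2*(23 - 12*l) + d*(9*l^2 - 119*l - 60) + 72*l^2 - 184*l - 416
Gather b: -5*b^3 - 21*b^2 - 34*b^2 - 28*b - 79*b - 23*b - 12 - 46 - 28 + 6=-5*b^3 - 55*b^2 - 130*b - 80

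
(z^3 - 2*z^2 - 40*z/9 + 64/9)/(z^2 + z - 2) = (z^2 - 4*z + 32/9)/(z - 1)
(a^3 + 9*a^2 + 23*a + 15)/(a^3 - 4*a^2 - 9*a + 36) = (a^2 + 6*a + 5)/(a^2 - 7*a + 12)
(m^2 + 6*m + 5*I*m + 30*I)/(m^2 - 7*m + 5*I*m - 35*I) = (m + 6)/(m - 7)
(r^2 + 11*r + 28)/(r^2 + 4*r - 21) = (r + 4)/(r - 3)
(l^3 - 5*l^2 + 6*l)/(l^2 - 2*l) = l - 3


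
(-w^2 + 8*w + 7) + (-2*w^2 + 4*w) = -3*w^2 + 12*w + 7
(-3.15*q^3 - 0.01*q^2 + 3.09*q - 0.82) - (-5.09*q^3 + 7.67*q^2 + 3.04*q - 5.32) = 1.94*q^3 - 7.68*q^2 + 0.0499999999999998*q + 4.5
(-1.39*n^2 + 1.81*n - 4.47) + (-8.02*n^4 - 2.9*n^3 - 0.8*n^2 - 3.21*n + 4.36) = -8.02*n^4 - 2.9*n^3 - 2.19*n^2 - 1.4*n - 0.109999999999999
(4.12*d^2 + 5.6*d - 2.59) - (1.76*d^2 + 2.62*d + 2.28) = 2.36*d^2 + 2.98*d - 4.87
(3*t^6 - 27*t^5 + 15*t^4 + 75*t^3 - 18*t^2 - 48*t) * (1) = 3*t^6 - 27*t^5 + 15*t^4 + 75*t^3 - 18*t^2 - 48*t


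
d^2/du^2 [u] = 0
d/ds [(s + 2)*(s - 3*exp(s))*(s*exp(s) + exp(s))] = (s^3 - 6*s^2*exp(s) + 6*s^2 - 24*s*exp(s) + 8*s - 21*exp(s) + 2)*exp(s)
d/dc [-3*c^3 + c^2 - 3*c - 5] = -9*c^2 + 2*c - 3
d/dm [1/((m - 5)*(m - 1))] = 2*(3 - m)/(m^4 - 12*m^3 + 46*m^2 - 60*m + 25)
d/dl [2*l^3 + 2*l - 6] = 6*l^2 + 2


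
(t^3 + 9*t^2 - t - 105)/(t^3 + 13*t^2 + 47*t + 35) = (t - 3)/(t + 1)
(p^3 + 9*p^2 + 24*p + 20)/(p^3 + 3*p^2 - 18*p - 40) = (p + 2)/(p - 4)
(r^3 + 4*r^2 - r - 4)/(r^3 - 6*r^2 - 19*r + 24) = (r^2 + 5*r + 4)/(r^2 - 5*r - 24)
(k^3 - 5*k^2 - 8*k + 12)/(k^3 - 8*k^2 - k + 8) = (k^2 - 4*k - 12)/(k^2 - 7*k - 8)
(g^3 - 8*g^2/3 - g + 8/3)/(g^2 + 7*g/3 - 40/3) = (g^2 - 1)/(g + 5)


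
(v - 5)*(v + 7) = v^2 + 2*v - 35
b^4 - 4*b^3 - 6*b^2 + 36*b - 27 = (b - 3)^2*(b - 1)*(b + 3)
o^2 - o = o*(o - 1)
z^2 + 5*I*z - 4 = (z + I)*(z + 4*I)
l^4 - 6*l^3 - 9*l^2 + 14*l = l*(l - 7)*(l - 1)*(l + 2)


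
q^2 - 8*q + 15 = (q - 5)*(q - 3)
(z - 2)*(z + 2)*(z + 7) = z^3 + 7*z^2 - 4*z - 28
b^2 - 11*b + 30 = (b - 6)*(b - 5)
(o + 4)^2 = o^2 + 8*o + 16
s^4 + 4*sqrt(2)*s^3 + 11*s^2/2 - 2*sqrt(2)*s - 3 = (s - sqrt(2)/2)*(s + sqrt(2)/2)*(s + sqrt(2))*(s + 3*sqrt(2))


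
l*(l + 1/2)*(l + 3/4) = l^3 + 5*l^2/4 + 3*l/8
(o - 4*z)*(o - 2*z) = o^2 - 6*o*z + 8*z^2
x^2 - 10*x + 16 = (x - 8)*(x - 2)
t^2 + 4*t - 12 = (t - 2)*(t + 6)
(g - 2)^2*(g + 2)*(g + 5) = g^4 + 3*g^3 - 14*g^2 - 12*g + 40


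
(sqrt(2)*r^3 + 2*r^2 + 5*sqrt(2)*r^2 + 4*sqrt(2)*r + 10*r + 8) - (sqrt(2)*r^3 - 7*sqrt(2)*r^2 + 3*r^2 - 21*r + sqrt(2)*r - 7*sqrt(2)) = -r^2 + 12*sqrt(2)*r^2 + 3*sqrt(2)*r + 31*r + 8 + 7*sqrt(2)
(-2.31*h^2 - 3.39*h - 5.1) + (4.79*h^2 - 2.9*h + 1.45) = 2.48*h^2 - 6.29*h - 3.65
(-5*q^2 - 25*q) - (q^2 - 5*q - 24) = -6*q^2 - 20*q + 24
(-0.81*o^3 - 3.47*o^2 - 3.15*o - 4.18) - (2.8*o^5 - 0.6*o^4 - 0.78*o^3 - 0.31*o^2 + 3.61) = -2.8*o^5 + 0.6*o^4 - 0.03*o^3 - 3.16*o^2 - 3.15*o - 7.79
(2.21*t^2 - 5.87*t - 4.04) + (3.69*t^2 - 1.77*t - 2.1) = 5.9*t^2 - 7.64*t - 6.14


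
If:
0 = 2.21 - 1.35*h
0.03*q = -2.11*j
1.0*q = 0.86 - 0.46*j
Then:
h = 1.64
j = -0.01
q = 0.87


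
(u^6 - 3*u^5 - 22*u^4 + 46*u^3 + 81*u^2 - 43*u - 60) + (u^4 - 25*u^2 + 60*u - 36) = u^6 - 3*u^5 - 21*u^4 + 46*u^3 + 56*u^2 + 17*u - 96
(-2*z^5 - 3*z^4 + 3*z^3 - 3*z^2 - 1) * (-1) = 2*z^5 + 3*z^4 - 3*z^3 + 3*z^2 + 1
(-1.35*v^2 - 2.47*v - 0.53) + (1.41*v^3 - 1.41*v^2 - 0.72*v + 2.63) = 1.41*v^3 - 2.76*v^2 - 3.19*v + 2.1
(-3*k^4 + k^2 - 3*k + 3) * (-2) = 6*k^4 - 2*k^2 + 6*k - 6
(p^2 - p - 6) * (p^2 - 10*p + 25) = p^4 - 11*p^3 + 29*p^2 + 35*p - 150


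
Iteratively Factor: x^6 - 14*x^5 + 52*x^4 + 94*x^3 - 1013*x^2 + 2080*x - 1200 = (x - 5)*(x^5 - 9*x^4 + 7*x^3 + 129*x^2 - 368*x + 240) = (x - 5)^2*(x^4 - 4*x^3 - 13*x^2 + 64*x - 48) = (x - 5)^2*(x - 3)*(x^3 - x^2 - 16*x + 16) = (x - 5)^2*(x - 3)*(x - 1)*(x^2 - 16) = (x - 5)^2*(x - 4)*(x - 3)*(x - 1)*(x + 4)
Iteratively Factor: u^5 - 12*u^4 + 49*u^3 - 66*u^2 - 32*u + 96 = (u - 3)*(u^4 - 9*u^3 + 22*u^2 - 32) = (u - 4)*(u - 3)*(u^3 - 5*u^2 + 2*u + 8) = (u - 4)*(u - 3)*(u + 1)*(u^2 - 6*u + 8) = (u - 4)^2*(u - 3)*(u + 1)*(u - 2)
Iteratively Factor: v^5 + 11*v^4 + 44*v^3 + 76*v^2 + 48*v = (v)*(v^4 + 11*v^3 + 44*v^2 + 76*v + 48) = v*(v + 2)*(v^3 + 9*v^2 + 26*v + 24) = v*(v + 2)*(v + 3)*(v^2 + 6*v + 8) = v*(v + 2)*(v + 3)*(v + 4)*(v + 2)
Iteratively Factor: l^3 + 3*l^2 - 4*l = (l + 4)*(l^2 - l) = l*(l + 4)*(l - 1)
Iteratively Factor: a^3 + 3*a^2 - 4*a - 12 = (a + 3)*(a^2 - 4) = (a - 2)*(a + 3)*(a + 2)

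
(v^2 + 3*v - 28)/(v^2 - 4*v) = (v + 7)/v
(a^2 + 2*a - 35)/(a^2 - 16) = (a^2 + 2*a - 35)/(a^2 - 16)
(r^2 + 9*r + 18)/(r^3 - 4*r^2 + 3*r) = (r^2 + 9*r + 18)/(r*(r^2 - 4*r + 3))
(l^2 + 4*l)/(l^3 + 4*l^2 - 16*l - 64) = l/(l^2 - 16)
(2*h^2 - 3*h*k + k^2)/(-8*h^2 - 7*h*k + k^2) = (-2*h^2 + 3*h*k - k^2)/(8*h^2 + 7*h*k - k^2)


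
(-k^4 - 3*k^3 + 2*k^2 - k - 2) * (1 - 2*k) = 2*k^5 + 5*k^4 - 7*k^3 + 4*k^2 + 3*k - 2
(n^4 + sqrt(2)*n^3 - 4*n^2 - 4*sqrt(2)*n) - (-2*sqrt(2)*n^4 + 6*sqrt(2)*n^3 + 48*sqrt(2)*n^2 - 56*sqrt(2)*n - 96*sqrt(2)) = n^4 + 2*sqrt(2)*n^4 - 5*sqrt(2)*n^3 - 48*sqrt(2)*n^2 - 4*n^2 + 52*sqrt(2)*n + 96*sqrt(2)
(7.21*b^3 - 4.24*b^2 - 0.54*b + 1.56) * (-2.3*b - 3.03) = -16.583*b^4 - 12.0943*b^3 + 14.0892*b^2 - 1.9518*b - 4.7268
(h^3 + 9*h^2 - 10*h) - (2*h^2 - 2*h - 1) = h^3 + 7*h^2 - 8*h + 1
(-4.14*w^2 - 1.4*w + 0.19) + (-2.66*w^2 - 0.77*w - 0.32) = -6.8*w^2 - 2.17*w - 0.13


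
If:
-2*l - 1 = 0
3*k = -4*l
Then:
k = 2/3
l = -1/2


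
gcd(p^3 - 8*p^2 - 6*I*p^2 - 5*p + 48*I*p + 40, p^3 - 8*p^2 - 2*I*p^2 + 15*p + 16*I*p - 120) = p^2 + p*(-8 - 5*I) + 40*I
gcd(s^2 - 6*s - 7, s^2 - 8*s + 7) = s - 7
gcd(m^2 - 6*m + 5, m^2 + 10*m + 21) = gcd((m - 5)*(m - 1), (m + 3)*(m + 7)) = 1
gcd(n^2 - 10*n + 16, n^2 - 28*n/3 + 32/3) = n - 8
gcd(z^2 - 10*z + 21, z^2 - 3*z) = z - 3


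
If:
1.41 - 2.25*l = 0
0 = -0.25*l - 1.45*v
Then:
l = 0.63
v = -0.11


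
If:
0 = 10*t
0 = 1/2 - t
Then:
No Solution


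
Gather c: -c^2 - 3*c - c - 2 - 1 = -c^2 - 4*c - 3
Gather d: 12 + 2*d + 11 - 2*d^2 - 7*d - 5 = -2*d^2 - 5*d + 18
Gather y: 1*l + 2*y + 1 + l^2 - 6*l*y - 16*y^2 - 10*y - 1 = l^2 + l - 16*y^2 + y*(-6*l - 8)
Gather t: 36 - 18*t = 36 - 18*t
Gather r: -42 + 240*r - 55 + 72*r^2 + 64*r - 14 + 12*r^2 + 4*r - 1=84*r^2 + 308*r - 112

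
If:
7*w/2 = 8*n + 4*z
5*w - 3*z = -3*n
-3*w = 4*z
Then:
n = 0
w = 0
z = 0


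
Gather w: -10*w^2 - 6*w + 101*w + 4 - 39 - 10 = -10*w^2 + 95*w - 45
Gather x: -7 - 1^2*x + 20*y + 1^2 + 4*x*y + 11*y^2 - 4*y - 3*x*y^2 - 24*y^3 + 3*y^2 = x*(-3*y^2 + 4*y - 1) - 24*y^3 + 14*y^2 + 16*y - 6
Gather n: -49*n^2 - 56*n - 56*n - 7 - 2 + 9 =-49*n^2 - 112*n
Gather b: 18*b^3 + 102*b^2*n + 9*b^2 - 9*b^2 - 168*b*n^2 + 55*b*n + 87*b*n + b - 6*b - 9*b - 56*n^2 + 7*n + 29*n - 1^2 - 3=18*b^3 + 102*b^2*n + b*(-168*n^2 + 142*n - 14) - 56*n^2 + 36*n - 4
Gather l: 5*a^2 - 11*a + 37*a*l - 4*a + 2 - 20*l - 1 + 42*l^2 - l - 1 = 5*a^2 - 15*a + 42*l^2 + l*(37*a - 21)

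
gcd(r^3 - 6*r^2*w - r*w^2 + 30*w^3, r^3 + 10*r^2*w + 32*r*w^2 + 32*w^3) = r + 2*w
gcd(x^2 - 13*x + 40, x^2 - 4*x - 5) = x - 5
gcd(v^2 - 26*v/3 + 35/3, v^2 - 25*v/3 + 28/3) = v - 7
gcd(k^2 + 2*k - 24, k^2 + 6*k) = k + 6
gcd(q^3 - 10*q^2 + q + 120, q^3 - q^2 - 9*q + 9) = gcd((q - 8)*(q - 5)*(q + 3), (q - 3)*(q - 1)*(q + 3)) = q + 3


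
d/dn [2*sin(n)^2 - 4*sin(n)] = 4*(sin(n) - 1)*cos(n)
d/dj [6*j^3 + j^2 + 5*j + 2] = 18*j^2 + 2*j + 5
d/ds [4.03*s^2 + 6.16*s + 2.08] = 8.06*s + 6.16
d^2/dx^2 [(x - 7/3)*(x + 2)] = 2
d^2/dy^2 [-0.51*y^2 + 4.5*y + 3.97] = -1.02000000000000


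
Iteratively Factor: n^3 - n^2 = (n)*(n^2 - n) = n^2*(n - 1)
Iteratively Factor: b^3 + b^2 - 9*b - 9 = (b + 3)*(b^2 - 2*b - 3) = (b - 3)*(b + 3)*(b + 1)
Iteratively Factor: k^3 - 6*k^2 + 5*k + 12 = (k + 1)*(k^2 - 7*k + 12) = (k - 3)*(k + 1)*(k - 4)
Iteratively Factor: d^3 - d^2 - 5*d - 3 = (d + 1)*(d^2 - 2*d - 3) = (d + 1)^2*(d - 3)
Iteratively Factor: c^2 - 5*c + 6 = (c - 3)*(c - 2)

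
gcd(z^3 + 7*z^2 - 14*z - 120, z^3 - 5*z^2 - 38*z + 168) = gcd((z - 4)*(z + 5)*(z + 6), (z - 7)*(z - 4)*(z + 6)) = z^2 + 2*z - 24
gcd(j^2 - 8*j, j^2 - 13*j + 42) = 1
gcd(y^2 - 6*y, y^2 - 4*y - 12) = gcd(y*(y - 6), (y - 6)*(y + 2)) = y - 6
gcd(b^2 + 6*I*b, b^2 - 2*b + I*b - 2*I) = 1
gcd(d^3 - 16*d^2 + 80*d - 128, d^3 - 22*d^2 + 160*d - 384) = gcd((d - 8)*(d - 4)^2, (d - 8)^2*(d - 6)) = d - 8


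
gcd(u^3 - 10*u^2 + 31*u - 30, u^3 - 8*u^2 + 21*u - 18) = u^2 - 5*u + 6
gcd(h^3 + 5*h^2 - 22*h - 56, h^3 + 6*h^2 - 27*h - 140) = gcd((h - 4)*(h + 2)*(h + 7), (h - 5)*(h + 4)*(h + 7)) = h + 7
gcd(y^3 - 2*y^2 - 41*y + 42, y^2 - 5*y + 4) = y - 1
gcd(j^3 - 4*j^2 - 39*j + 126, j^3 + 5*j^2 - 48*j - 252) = j^2 - j - 42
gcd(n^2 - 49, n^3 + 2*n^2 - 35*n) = n + 7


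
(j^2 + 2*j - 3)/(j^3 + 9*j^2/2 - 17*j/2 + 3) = 2*(j + 3)/(2*j^2 + 11*j - 6)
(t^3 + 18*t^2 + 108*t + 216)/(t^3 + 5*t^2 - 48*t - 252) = (t + 6)/(t - 7)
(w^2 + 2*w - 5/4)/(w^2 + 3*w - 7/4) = (2*w + 5)/(2*w + 7)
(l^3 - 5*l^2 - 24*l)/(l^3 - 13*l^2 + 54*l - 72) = l*(l^2 - 5*l - 24)/(l^3 - 13*l^2 + 54*l - 72)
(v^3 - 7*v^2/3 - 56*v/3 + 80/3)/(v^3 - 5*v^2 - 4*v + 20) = (3*v^2 + 8*v - 16)/(3*(v^2 - 4))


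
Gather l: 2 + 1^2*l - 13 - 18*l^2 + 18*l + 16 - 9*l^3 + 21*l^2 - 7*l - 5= -9*l^3 + 3*l^2 + 12*l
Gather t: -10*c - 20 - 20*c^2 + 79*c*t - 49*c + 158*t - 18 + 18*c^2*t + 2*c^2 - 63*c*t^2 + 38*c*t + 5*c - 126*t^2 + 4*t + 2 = -18*c^2 - 54*c + t^2*(-63*c - 126) + t*(18*c^2 + 117*c + 162) - 36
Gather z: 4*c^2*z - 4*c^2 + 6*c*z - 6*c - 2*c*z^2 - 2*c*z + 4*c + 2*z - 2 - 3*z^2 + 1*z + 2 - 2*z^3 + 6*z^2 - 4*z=-4*c^2 - 2*c - 2*z^3 + z^2*(3 - 2*c) + z*(4*c^2 + 4*c - 1)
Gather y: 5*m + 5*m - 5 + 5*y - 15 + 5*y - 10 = 10*m + 10*y - 30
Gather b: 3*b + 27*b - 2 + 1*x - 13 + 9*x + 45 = 30*b + 10*x + 30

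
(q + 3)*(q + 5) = q^2 + 8*q + 15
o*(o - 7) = o^2 - 7*o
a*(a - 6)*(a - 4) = a^3 - 10*a^2 + 24*a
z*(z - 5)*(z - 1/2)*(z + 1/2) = z^4 - 5*z^3 - z^2/4 + 5*z/4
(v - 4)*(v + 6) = v^2 + 2*v - 24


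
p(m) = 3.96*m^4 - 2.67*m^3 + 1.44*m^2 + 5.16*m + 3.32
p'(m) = 15.84*m^3 - 8.01*m^2 + 2.88*m + 5.16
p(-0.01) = 3.27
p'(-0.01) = 5.13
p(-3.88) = 1058.41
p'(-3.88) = -1051.83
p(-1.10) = 8.74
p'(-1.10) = -28.78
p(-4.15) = 1372.13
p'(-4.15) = -1276.88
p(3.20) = 362.32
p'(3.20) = 451.40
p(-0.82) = 3.32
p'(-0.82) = -11.32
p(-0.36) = 1.84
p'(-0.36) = 2.35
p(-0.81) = 3.21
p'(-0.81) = -10.85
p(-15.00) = 209736.17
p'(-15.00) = -55300.29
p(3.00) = 280.43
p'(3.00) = 369.39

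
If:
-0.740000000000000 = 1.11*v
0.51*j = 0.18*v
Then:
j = -0.24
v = -0.67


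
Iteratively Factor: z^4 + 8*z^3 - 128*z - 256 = (z + 4)*(z^3 + 4*z^2 - 16*z - 64) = (z - 4)*(z + 4)*(z^2 + 8*z + 16) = (z - 4)*(z + 4)^2*(z + 4)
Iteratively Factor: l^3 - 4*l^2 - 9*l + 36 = (l - 4)*(l^2 - 9) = (l - 4)*(l + 3)*(l - 3)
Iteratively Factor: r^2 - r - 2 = (r - 2)*(r + 1)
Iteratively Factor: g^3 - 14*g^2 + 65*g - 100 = (g - 5)*(g^2 - 9*g + 20) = (g - 5)*(g - 4)*(g - 5)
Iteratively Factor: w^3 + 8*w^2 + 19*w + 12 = (w + 4)*(w^2 + 4*w + 3) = (w + 1)*(w + 4)*(w + 3)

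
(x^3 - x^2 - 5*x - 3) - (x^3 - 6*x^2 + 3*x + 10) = 5*x^2 - 8*x - 13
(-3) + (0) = -3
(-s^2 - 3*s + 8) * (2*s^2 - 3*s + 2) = -2*s^4 - 3*s^3 + 23*s^2 - 30*s + 16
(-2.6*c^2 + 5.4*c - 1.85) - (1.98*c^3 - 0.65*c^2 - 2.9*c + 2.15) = -1.98*c^3 - 1.95*c^2 + 8.3*c - 4.0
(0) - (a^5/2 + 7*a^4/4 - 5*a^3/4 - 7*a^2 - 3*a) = -a^5/2 - 7*a^4/4 + 5*a^3/4 + 7*a^2 + 3*a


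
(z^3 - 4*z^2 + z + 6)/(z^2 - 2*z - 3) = z - 2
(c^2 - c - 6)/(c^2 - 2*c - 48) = (-c^2 + c + 6)/(-c^2 + 2*c + 48)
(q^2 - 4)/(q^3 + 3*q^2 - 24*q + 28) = (q + 2)/(q^2 + 5*q - 14)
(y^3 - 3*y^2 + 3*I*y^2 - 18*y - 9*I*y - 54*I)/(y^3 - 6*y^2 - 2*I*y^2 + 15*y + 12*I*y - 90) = (y + 3)/(y - 5*I)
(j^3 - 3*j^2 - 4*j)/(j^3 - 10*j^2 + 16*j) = (j^2 - 3*j - 4)/(j^2 - 10*j + 16)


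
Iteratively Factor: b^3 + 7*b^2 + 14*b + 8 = (b + 2)*(b^2 + 5*b + 4) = (b + 1)*(b + 2)*(b + 4)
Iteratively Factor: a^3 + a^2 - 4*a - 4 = (a + 1)*(a^2 - 4) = (a + 1)*(a + 2)*(a - 2)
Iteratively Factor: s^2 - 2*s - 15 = (s + 3)*(s - 5)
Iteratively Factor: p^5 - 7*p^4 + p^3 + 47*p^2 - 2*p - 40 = (p - 4)*(p^4 - 3*p^3 - 11*p^2 + 3*p + 10) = (p - 4)*(p - 1)*(p^3 - 2*p^2 - 13*p - 10) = (p - 4)*(p - 1)*(p + 1)*(p^2 - 3*p - 10) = (p - 4)*(p - 1)*(p + 1)*(p + 2)*(p - 5)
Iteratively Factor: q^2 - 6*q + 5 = (q - 1)*(q - 5)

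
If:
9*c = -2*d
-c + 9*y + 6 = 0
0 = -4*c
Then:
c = 0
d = 0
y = -2/3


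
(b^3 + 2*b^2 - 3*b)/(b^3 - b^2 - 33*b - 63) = b*(b - 1)/(b^2 - 4*b - 21)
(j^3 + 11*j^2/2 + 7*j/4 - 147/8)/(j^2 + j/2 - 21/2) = (j^2 + 2*j - 21/4)/(j - 3)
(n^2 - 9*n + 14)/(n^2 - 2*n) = (n - 7)/n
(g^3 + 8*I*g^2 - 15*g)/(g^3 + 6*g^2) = (g^2 + 8*I*g - 15)/(g*(g + 6))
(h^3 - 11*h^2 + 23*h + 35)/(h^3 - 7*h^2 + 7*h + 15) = (h - 7)/(h - 3)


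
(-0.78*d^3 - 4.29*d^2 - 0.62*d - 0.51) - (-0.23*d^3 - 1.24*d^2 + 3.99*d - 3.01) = -0.55*d^3 - 3.05*d^2 - 4.61*d + 2.5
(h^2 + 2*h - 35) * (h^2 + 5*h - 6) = h^4 + 7*h^3 - 31*h^2 - 187*h + 210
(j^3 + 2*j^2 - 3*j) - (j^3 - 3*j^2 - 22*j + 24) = 5*j^2 + 19*j - 24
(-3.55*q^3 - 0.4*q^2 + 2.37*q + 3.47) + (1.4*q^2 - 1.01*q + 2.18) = -3.55*q^3 + 1.0*q^2 + 1.36*q + 5.65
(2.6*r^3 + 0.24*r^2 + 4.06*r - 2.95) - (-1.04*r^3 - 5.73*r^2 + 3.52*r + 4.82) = 3.64*r^3 + 5.97*r^2 + 0.54*r - 7.77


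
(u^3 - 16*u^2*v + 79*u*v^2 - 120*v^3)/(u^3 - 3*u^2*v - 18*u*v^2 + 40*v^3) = (u^2 - 11*u*v + 24*v^2)/(u^2 + 2*u*v - 8*v^2)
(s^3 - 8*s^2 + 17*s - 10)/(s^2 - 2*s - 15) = (s^2 - 3*s + 2)/(s + 3)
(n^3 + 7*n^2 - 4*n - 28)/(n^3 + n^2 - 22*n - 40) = (n^2 + 5*n - 14)/(n^2 - n - 20)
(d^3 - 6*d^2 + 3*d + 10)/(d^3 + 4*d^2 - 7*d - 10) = (d - 5)/(d + 5)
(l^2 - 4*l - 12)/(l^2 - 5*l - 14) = (l - 6)/(l - 7)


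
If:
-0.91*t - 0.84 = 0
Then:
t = -0.92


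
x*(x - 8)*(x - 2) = x^3 - 10*x^2 + 16*x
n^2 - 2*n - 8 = (n - 4)*(n + 2)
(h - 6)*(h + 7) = h^2 + h - 42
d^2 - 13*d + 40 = (d - 8)*(d - 5)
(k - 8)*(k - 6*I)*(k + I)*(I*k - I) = I*k^4 + 5*k^3 - 9*I*k^3 - 45*k^2 + 14*I*k^2 + 40*k - 54*I*k + 48*I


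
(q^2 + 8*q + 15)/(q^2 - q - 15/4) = 4*(q^2 + 8*q + 15)/(4*q^2 - 4*q - 15)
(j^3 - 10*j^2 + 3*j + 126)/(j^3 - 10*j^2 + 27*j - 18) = (j^2 - 4*j - 21)/(j^2 - 4*j + 3)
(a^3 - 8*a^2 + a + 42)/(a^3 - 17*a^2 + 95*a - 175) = (a^2 - a - 6)/(a^2 - 10*a + 25)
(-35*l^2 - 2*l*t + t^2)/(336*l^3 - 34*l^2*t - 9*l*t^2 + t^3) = (5*l + t)/(-48*l^2 - 2*l*t + t^2)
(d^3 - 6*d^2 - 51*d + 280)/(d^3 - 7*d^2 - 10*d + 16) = (d^2 + 2*d - 35)/(d^2 + d - 2)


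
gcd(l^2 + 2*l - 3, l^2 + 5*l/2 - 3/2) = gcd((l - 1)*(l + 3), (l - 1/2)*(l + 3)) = l + 3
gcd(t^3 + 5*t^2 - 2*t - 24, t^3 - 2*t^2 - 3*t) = 1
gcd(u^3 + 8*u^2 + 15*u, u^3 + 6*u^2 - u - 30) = u^2 + 8*u + 15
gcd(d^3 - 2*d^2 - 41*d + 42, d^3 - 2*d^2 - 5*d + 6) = d - 1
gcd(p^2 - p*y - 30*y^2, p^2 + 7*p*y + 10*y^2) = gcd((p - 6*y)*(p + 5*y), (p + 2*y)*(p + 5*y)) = p + 5*y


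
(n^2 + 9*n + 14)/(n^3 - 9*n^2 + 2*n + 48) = (n + 7)/(n^2 - 11*n + 24)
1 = 1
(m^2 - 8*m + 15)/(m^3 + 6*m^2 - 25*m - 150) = (m - 3)/(m^2 + 11*m + 30)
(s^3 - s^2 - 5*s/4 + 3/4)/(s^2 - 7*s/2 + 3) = (2*s^2 + s - 1)/(2*(s - 2))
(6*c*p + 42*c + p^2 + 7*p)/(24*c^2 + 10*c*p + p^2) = (p + 7)/(4*c + p)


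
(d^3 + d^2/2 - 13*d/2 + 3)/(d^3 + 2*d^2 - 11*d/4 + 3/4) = 2*(d - 2)/(2*d - 1)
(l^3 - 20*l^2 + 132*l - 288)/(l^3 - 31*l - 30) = (l^2 - 14*l + 48)/(l^2 + 6*l + 5)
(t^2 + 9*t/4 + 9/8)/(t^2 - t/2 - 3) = (t + 3/4)/(t - 2)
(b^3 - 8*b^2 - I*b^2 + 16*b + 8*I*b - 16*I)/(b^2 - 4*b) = b - 4 - I + 4*I/b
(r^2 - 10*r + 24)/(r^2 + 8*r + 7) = (r^2 - 10*r + 24)/(r^2 + 8*r + 7)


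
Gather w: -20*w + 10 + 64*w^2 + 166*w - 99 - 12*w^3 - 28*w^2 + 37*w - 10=-12*w^3 + 36*w^2 + 183*w - 99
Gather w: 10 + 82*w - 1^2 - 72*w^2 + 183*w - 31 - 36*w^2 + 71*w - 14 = -108*w^2 + 336*w - 36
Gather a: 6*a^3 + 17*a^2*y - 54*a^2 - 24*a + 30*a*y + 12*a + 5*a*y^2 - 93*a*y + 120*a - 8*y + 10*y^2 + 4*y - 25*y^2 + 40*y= 6*a^3 + a^2*(17*y - 54) + a*(5*y^2 - 63*y + 108) - 15*y^2 + 36*y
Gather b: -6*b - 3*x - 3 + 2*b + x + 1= -4*b - 2*x - 2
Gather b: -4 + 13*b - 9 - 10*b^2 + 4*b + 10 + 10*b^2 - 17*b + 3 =0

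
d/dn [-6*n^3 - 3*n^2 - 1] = 6*n*(-3*n - 1)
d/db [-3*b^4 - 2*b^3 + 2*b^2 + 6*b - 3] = -12*b^3 - 6*b^2 + 4*b + 6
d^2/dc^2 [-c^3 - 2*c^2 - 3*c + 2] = -6*c - 4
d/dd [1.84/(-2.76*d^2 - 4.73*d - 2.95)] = (10.1568*d + 8.7032)/(2.76*d^2 + 4.73*d + 2.95)^2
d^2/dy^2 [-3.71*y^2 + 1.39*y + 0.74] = -7.42000000000000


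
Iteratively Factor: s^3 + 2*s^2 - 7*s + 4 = (s + 4)*(s^2 - 2*s + 1) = (s - 1)*(s + 4)*(s - 1)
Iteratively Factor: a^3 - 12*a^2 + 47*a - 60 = (a - 5)*(a^2 - 7*a + 12) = (a - 5)*(a - 4)*(a - 3)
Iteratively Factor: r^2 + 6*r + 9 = (r + 3)*(r + 3)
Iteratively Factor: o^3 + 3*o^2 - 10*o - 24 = (o - 3)*(o^2 + 6*o + 8) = (o - 3)*(o + 4)*(o + 2)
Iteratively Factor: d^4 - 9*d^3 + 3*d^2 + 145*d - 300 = (d - 3)*(d^3 - 6*d^2 - 15*d + 100) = (d - 5)*(d - 3)*(d^2 - d - 20) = (d - 5)*(d - 3)*(d + 4)*(d - 5)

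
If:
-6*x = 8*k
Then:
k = -3*x/4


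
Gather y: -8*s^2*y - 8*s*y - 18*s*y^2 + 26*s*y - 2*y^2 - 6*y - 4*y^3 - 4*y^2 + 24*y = -4*y^3 + y^2*(-18*s - 6) + y*(-8*s^2 + 18*s + 18)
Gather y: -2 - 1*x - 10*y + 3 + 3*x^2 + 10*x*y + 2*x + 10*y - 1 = 3*x^2 + 10*x*y + x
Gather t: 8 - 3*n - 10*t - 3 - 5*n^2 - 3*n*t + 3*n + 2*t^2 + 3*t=-5*n^2 + 2*t^2 + t*(-3*n - 7) + 5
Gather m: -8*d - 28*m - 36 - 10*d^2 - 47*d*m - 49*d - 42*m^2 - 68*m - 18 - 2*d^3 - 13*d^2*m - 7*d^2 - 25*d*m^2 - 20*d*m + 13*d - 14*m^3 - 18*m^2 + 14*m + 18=-2*d^3 - 17*d^2 - 44*d - 14*m^3 + m^2*(-25*d - 60) + m*(-13*d^2 - 67*d - 82) - 36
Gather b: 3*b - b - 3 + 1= 2*b - 2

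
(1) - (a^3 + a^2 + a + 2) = -a^3 - a^2 - a - 1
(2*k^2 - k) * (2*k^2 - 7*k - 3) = 4*k^4 - 16*k^3 + k^2 + 3*k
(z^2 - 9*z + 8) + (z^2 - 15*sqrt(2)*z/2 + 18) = 2*z^2 - 15*sqrt(2)*z/2 - 9*z + 26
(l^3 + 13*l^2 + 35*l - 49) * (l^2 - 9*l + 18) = l^5 + 4*l^4 - 64*l^3 - 130*l^2 + 1071*l - 882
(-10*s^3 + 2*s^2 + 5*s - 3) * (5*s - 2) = -50*s^4 + 30*s^3 + 21*s^2 - 25*s + 6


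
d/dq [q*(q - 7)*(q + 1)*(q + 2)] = 4*q^3 - 12*q^2 - 38*q - 14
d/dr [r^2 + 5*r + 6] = 2*r + 5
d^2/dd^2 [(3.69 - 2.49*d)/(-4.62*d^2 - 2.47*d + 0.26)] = ((21.795 - 69.0228*d)*(4.62*d^2 + 2.47*d - 0.26) + (2.49*d - 3.69)*(9.24*d + 2.47)*(18.48*d + 4.94))/(4.62*d^2 + 2.47*d - 0.26)^3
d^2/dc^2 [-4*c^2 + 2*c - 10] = -8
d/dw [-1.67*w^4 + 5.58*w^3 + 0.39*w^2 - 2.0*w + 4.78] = -6.68*w^3 + 16.74*w^2 + 0.78*w - 2.0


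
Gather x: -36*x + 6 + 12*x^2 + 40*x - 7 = 12*x^2 + 4*x - 1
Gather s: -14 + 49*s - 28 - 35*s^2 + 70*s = -35*s^2 + 119*s - 42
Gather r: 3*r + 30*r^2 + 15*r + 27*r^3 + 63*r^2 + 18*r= 27*r^3 + 93*r^2 + 36*r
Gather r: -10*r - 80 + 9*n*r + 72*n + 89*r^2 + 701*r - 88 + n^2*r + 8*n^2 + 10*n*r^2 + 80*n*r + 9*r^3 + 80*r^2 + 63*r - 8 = 8*n^2 + 72*n + 9*r^3 + r^2*(10*n + 169) + r*(n^2 + 89*n + 754) - 176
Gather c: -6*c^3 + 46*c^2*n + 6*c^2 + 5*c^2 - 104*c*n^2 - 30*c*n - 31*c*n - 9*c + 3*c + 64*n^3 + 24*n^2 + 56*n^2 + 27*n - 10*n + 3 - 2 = -6*c^3 + c^2*(46*n + 11) + c*(-104*n^2 - 61*n - 6) + 64*n^3 + 80*n^2 + 17*n + 1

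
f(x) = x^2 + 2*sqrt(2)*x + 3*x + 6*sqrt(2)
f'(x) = 2*x + 2*sqrt(2) + 3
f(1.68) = 21.10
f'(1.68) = 9.19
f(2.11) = 25.24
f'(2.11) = 10.05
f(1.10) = 16.11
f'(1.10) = 8.03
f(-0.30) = 6.83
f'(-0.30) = 5.23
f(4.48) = 54.67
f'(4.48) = 14.79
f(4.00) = 47.80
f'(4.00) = 13.83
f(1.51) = 19.57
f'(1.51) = 8.85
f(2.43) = 28.55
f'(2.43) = 10.69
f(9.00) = 141.94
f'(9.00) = 23.83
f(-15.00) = 146.06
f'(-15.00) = -24.17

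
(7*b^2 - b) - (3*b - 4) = 7*b^2 - 4*b + 4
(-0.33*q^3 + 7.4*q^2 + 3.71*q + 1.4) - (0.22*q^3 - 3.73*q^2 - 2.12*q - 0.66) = -0.55*q^3 + 11.13*q^2 + 5.83*q + 2.06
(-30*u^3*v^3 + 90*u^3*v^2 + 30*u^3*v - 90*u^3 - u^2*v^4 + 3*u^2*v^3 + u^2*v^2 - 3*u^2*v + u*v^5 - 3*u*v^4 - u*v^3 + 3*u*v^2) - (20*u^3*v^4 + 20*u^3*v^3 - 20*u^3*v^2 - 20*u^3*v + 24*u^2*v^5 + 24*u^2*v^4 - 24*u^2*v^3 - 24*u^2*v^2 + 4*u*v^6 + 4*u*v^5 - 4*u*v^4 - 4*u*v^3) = -20*u^3*v^4 - 50*u^3*v^3 + 110*u^3*v^2 + 50*u^3*v - 90*u^3 - 24*u^2*v^5 - 25*u^2*v^4 + 27*u^2*v^3 + 25*u^2*v^2 - 3*u^2*v - 4*u*v^6 - 3*u*v^5 + u*v^4 + 3*u*v^3 + 3*u*v^2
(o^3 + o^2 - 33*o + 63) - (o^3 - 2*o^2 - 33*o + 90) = 3*o^2 - 27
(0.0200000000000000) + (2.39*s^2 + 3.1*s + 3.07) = 2.39*s^2 + 3.1*s + 3.09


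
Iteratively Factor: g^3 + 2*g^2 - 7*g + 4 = (g + 4)*(g^2 - 2*g + 1) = (g - 1)*(g + 4)*(g - 1)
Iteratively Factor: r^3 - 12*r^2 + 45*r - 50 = (r - 5)*(r^2 - 7*r + 10) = (r - 5)*(r - 2)*(r - 5)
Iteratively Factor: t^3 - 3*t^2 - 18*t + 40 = (t - 2)*(t^2 - t - 20) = (t - 5)*(t - 2)*(t + 4)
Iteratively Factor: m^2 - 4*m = (m - 4)*(m)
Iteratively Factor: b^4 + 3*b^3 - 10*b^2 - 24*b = (b - 3)*(b^3 + 6*b^2 + 8*b) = (b - 3)*(b + 4)*(b^2 + 2*b) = b*(b - 3)*(b + 4)*(b + 2)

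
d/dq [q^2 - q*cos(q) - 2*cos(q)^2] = q*sin(q) + 2*q + 2*sin(2*q) - cos(q)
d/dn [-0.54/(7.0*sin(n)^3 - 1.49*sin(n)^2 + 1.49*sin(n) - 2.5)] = (11.34*sin(n)^2 - 1.6092*sin(n) + 0.8046)*cos(n)/(7.0*sin(n)^3 - 1.49*sin(n)^2 + 1.49*sin(n) - 2.5)^2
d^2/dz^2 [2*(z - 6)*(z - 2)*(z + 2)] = 12*z - 24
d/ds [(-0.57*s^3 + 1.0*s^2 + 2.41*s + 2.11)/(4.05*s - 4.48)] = (-4.617*s^3 + 11.7108*s^2 - 8.96*s - 19.3423)/(16.4025*s^2 - 36.288*s + 20.0704)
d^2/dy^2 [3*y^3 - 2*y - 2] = 18*y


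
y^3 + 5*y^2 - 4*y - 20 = (y - 2)*(y + 2)*(y + 5)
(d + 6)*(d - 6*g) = d^2 - 6*d*g + 6*d - 36*g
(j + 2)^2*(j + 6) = j^3 + 10*j^2 + 28*j + 24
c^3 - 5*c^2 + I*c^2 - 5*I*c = c*(c - 5)*(c + I)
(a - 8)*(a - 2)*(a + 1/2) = a^3 - 19*a^2/2 + 11*a + 8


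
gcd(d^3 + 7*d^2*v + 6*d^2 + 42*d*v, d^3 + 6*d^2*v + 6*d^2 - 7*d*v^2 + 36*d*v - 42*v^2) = d^2 + 7*d*v + 6*d + 42*v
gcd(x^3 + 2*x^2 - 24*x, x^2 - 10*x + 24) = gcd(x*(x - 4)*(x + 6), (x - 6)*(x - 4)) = x - 4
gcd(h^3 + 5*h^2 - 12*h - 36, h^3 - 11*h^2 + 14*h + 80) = h + 2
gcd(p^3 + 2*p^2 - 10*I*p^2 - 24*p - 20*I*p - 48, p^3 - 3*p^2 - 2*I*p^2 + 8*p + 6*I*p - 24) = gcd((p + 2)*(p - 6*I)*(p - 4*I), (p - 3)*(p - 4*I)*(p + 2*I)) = p - 4*I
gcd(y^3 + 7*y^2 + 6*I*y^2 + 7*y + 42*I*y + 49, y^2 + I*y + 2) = y - I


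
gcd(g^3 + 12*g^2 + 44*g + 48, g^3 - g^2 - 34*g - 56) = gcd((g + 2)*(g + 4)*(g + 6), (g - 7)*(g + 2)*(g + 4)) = g^2 + 6*g + 8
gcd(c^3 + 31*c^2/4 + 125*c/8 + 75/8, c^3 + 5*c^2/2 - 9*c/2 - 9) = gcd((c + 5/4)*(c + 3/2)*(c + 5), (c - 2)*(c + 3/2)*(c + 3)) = c + 3/2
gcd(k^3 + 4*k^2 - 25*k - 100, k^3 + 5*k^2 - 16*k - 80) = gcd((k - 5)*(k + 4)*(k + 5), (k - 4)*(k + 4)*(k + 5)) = k^2 + 9*k + 20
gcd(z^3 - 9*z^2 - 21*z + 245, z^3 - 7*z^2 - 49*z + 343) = z^2 - 14*z + 49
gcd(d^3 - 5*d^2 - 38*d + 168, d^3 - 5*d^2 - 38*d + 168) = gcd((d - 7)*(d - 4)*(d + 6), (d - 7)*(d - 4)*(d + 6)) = d^3 - 5*d^2 - 38*d + 168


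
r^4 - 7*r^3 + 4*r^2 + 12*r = r*(r - 6)*(r - 2)*(r + 1)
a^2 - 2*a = a*(a - 2)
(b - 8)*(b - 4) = b^2 - 12*b + 32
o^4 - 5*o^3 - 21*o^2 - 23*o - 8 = (o - 8)*(o + 1)^3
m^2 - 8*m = m*(m - 8)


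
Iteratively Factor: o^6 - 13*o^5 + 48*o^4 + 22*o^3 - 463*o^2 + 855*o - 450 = (o - 5)*(o^5 - 8*o^4 + 8*o^3 + 62*o^2 - 153*o + 90) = (o - 5)*(o - 2)*(o^4 - 6*o^3 - 4*o^2 + 54*o - 45) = (o - 5)*(o - 2)*(o + 3)*(o^3 - 9*o^2 + 23*o - 15) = (o - 5)^2*(o - 2)*(o + 3)*(o^2 - 4*o + 3) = (o - 5)^2*(o - 2)*(o - 1)*(o + 3)*(o - 3)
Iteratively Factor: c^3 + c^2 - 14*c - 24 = (c + 2)*(c^2 - c - 12) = (c - 4)*(c + 2)*(c + 3)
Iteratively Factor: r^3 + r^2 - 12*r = (r - 3)*(r^2 + 4*r) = (r - 3)*(r + 4)*(r)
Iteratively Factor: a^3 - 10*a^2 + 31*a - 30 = (a - 2)*(a^2 - 8*a + 15) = (a - 5)*(a - 2)*(a - 3)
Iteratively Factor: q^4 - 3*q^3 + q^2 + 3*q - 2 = (q - 1)*(q^3 - 2*q^2 - q + 2) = (q - 2)*(q - 1)*(q^2 - 1) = (q - 2)*(q - 1)^2*(q + 1)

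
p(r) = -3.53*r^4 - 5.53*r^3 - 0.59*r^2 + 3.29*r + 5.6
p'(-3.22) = 306.49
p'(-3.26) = 320.03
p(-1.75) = -5.43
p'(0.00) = 3.29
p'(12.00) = -26799.19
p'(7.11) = -5918.85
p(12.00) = -82793.80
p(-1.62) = -2.08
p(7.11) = -11009.42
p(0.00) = 5.60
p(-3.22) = -205.97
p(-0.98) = 3.76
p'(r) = -14.12*r^3 - 16.59*r^2 - 1.18*r + 3.29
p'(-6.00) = 2463.05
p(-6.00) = -3415.78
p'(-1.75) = 30.22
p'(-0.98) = 1.80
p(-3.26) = -218.50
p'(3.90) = -1091.23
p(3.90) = -1135.22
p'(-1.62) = 21.69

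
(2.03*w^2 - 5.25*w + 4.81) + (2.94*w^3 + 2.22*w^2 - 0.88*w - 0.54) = 2.94*w^3 + 4.25*w^2 - 6.13*w + 4.27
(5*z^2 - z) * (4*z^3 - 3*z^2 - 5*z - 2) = 20*z^5 - 19*z^4 - 22*z^3 - 5*z^2 + 2*z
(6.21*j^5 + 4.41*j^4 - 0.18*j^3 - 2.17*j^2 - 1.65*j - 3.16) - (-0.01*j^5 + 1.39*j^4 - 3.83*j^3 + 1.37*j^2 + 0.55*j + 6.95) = 6.22*j^5 + 3.02*j^4 + 3.65*j^3 - 3.54*j^2 - 2.2*j - 10.11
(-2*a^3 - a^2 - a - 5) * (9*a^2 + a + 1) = -18*a^5 - 11*a^4 - 12*a^3 - 47*a^2 - 6*a - 5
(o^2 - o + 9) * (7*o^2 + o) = 7*o^4 - 6*o^3 + 62*o^2 + 9*o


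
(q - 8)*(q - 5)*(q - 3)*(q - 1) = q^4 - 17*q^3 + 95*q^2 - 199*q + 120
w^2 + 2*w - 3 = (w - 1)*(w + 3)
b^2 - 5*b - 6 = (b - 6)*(b + 1)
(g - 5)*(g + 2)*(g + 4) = g^3 + g^2 - 22*g - 40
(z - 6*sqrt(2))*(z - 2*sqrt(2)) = z^2 - 8*sqrt(2)*z + 24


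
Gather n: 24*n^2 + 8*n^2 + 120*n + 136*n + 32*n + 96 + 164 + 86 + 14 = 32*n^2 + 288*n + 360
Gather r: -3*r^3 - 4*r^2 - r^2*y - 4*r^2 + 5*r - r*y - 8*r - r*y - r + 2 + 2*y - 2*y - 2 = -3*r^3 + r^2*(-y - 8) + r*(-2*y - 4)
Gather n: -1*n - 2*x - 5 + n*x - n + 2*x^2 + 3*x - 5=n*(x - 2) + 2*x^2 + x - 10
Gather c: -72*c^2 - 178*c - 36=-72*c^2 - 178*c - 36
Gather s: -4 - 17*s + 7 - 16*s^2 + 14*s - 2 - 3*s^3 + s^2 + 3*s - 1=-3*s^3 - 15*s^2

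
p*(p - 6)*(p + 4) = p^3 - 2*p^2 - 24*p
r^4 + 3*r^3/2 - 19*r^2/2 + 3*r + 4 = (r - 2)*(r - 1)*(r + 1/2)*(r + 4)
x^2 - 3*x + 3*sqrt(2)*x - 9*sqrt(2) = (x - 3)*(x + 3*sqrt(2))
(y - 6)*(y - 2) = y^2 - 8*y + 12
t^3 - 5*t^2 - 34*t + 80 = (t - 8)*(t - 2)*(t + 5)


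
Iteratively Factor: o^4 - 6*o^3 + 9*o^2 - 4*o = (o - 1)*(o^3 - 5*o^2 + 4*o) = o*(o - 1)*(o^2 - 5*o + 4) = o*(o - 1)^2*(o - 4)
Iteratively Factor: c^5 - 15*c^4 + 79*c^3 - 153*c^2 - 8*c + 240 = (c - 4)*(c^4 - 11*c^3 + 35*c^2 - 13*c - 60) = (c - 5)*(c - 4)*(c^3 - 6*c^2 + 5*c + 12) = (c - 5)*(c - 4)*(c + 1)*(c^2 - 7*c + 12) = (c - 5)*(c - 4)^2*(c + 1)*(c - 3)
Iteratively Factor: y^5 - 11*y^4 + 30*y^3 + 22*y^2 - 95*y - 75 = (y - 5)*(y^4 - 6*y^3 + 22*y + 15) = (y - 5)*(y + 1)*(y^3 - 7*y^2 + 7*y + 15) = (y - 5)^2*(y + 1)*(y^2 - 2*y - 3) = (y - 5)^2*(y + 1)^2*(y - 3)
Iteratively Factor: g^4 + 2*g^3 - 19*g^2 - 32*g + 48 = (g - 4)*(g^3 + 6*g^2 + 5*g - 12) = (g - 4)*(g + 4)*(g^2 + 2*g - 3) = (g - 4)*(g + 3)*(g + 4)*(g - 1)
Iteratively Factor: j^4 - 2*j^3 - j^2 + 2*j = (j + 1)*(j^3 - 3*j^2 + 2*j) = (j - 1)*(j + 1)*(j^2 - 2*j) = (j - 2)*(j - 1)*(j + 1)*(j)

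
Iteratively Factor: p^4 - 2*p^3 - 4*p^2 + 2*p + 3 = (p - 3)*(p^3 + p^2 - p - 1) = (p - 3)*(p + 1)*(p^2 - 1) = (p - 3)*(p - 1)*(p + 1)*(p + 1)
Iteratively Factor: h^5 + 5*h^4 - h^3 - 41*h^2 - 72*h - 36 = (h + 3)*(h^4 + 2*h^3 - 7*h^2 - 20*h - 12) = (h - 3)*(h + 3)*(h^3 + 5*h^2 + 8*h + 4) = (h - 3)*(h + 2)*(h + 3)*(h^2 + 3*h + 2) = (h - 3)*(h + 2)^2*(h + 3)*(h + 1)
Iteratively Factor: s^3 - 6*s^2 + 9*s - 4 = (s - 1)*(s^2 - 5*s + 4) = (s - 1)^2*(s - 4)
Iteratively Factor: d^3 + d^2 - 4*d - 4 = (d + 1)*(d^2 - 4) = (d - 2)*(d + 1)*(d + 2)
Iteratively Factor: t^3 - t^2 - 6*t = (t)*(t^2 - t - 6) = t*(t - 3)*(t + 2)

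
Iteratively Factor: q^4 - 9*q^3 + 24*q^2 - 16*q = (q)*(q^3 - 9*q^2 + 24*q - 16) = q*(q - 4)*(q^2 - 5*q + 4) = q*(q - 4)*(q - 1)*(q - 4)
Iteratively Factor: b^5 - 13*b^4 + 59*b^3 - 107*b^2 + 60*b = (b - 5)*(b^4 - 8*b^3 + 19*b^2 - 12*b) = (b - 5)*(b - 1)*(b^3 - 7*b^2 + 12*b) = b*(b - 5)*(b - 1)*(b^2 - 7*b + 12) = b*(b - 5)*(b - 3)*(b - 1)*(b - 4)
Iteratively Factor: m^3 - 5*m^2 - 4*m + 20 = (m + 2)*(m^2 - 7*m + 10) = (m - 2)*(m + 2)*(m - 5)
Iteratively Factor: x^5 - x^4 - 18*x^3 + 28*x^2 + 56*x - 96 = (x + 4)*(x^4 - 5*x^3 + 2*x^2 + 20*x - 24) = (x - 2)*(x + 4)*(x^3 - 3*x^2 - 4*x + 12) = (x - 2)*(x + 2)*(x + 4)*(x^2 - 5*x + 6) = (x - 3)*(x - 2)*(x + 2)*(x + 4)*(x - 2)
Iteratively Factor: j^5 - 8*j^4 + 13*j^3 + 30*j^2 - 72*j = (j - 3)*(j^4 - 5*j^3 - 2*j^2 + 24*j) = (j - 4)*(j - 3)*(j^3 - j^2 - 6*j) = j*(j - 4)*(j - 3)*(j^2 - j - 6) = j*(j - 4)*(j - 3)^2*(j + 2)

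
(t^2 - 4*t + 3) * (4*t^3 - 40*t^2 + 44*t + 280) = 4*t^5 - 56*t^4 + 216*t^3 - 16*t^2 - 988*t + 840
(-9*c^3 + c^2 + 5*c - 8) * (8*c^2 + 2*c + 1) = -72*c^5 - 10*c^4 + 33*c^3 - 53*c^2 - 11*c - 8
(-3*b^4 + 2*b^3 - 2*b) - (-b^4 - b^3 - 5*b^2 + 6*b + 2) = -2*b^4 + 3*b^3 + 5*b^2 - 8*b - 2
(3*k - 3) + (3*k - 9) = 6*k - 12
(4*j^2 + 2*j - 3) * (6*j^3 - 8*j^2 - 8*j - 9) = 24*j^5 - 20*j^4 - 66*j^3 - 28*j^2 + 6*j + 27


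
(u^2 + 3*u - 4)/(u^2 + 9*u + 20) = (u - 1)/(u + 5)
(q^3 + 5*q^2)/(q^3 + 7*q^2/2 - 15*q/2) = 2*q/(2*q - 3)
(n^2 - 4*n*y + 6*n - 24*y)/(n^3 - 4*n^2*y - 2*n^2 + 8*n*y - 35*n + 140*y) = (n + 6)/(n^2 - 2*n - 35)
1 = 1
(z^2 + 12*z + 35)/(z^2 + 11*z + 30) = (z + 7)/(z + 6)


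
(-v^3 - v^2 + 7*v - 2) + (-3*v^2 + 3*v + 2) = -v^3 - 4*v^2 + 10*v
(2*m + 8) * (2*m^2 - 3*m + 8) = 4*m^3 + 10*m^2 - 8*m + 64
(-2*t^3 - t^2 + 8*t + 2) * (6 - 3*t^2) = 6*t^5 + 3*t^4 - 36*t^3 - 12*t^2 + 48*t + 12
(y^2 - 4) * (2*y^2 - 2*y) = 2*y^4 - 2*y^3 - 8*y^2 + 8*y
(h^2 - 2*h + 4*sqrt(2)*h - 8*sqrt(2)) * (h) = h^3 - 2*h^2 + 4*sqrt(2)*h^2 - 8*sqrt(2)*h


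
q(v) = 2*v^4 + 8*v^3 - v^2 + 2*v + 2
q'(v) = 8*v^3 + 24*v^2 - 2*v + 2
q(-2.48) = -55.48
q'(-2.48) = 32.55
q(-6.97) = 1950.82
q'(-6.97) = -1526.99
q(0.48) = 3.72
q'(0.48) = 7.45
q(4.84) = 1992.81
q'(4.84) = 1461.57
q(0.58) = 4.61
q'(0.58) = 10.47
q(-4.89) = 176.44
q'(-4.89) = -349.77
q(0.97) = 12.07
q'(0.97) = 29.94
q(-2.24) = -47.06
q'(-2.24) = 36.99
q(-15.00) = 73997.00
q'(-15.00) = -21568.00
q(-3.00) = -67.00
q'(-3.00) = 8.00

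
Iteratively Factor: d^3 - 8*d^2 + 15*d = (d - 5)*(d^2 - 3*d) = (d - 5)*(d - 3)*(d)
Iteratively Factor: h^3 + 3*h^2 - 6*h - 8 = (h + 4)*(h^2 - h - 2) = (h - 2)*(h + 4)*(h + 1)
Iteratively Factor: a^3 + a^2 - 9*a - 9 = (a - 3)*(a^2 + 4*a + 3) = (a - 3)*(a + 3)*(a + 1)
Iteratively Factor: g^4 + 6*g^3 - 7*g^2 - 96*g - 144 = (g + 3)*(g^3 + 3*g^2 - 16*g - 48) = (g + 3)^2*(g^2 - 16) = (g + 3)^2*(g + 4)*(g - 4)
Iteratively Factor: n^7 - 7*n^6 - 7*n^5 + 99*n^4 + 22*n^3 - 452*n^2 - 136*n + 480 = (n - 5)*(n^6 - 2*n^5 - 17*n^4 + 14*n^3 + 92*n^2 + 8*n - 96) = (n - 5)*(n + 2)*(n^5 - 4*n^4 - 9*n^3 + 32*n^2 + 28*n - 48) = (n - 5)*(n + 2)^2*(n^4 - 6*n^3 + 3*n^2 + 26*n - 24) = (n - 5)*(n - 4)*(n + 2)^2*(n^3 - 2*n^2 - 5*n + 6) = (n - 5)*(n - 4)*(n + 2)^3*(n^2 - 4*n + 3) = (n - 5)*(n - 4)*(n - 3)*(n + 2)^3*(n - 1)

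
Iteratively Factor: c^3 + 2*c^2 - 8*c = (c)*(c^2 + 2*c - 8) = c*(c + 4)*(c - 2)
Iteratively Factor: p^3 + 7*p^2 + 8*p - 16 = (p + 4)*(p^2 + 3*p - 4) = (p + 4)^2*(p - 1)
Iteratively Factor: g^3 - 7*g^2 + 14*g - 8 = (g - 2)*(g^2 - 5*g + 4) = (g - 4)*(g - 2)*(g - 1)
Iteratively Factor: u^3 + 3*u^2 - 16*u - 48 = (u - 4)*(u^2 + 7*u + 12) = (u - 4)*(u + 4)*(u + 3)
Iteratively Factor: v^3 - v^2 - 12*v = (v - 4)*(v^2 + 3*v) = v*(v - 4)*(v + 3)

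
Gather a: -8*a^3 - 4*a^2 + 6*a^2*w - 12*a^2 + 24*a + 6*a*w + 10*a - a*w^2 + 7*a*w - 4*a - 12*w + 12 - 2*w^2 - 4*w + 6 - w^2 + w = -8*a^3 + a^2*(6*w - 16) + a*(-w^2 + 13*w + 30) - 3*w^2 - 15*w + 18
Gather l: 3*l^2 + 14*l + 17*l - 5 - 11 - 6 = 3*l^2 + 31*l - 22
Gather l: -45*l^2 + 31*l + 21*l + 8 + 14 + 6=-45*l^2 + 52*l + 28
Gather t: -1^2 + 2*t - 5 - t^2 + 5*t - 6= -t^2 + 7*t - 12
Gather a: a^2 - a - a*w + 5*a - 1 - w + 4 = a^2 + a*(4 - w) - w + 3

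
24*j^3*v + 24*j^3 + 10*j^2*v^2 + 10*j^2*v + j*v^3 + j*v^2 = (4*j + v)*(6*j + v)*(j*v + j)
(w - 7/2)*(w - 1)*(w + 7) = w^3 + 5*w^2/2 - 28*w + 49/2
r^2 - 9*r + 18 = (r - 6)*(r - 3)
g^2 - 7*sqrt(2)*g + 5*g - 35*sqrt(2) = (g + 5)*(g - 7*sqrt(2))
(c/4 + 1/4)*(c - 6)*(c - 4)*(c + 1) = c^4/4 - 2*c^3 + 5*c^2/4 + 19*c/2 + 6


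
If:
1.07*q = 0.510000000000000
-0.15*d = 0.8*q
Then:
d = -2.54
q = 0.48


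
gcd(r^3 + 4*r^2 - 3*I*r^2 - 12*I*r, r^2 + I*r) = r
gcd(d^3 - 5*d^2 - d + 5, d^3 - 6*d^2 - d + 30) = d - 5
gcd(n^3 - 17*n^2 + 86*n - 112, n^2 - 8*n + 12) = n - 2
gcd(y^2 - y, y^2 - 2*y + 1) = y - 1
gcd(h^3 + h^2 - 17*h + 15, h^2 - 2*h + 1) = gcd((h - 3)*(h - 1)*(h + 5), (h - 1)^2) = h - 1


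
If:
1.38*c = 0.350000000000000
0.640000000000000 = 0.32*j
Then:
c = 0.25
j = 2.00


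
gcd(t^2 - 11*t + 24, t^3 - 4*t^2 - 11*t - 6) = 1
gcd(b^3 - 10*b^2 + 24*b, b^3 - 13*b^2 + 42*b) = b^2 - 6*b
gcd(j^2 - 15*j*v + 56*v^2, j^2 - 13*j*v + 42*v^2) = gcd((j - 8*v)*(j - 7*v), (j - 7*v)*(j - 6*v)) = -j + 7*v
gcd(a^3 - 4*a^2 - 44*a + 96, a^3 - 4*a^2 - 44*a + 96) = a^3 - 4*a^2 - 44*a + 96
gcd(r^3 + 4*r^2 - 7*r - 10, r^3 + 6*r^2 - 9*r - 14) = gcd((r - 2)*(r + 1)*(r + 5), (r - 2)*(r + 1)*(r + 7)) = r^2 - r - 2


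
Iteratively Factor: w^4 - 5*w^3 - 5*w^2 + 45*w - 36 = (w - 4)*(w^3 - w^2 - 9*w + 9) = (w - 4)*(w - 1)*(w^2 - 9) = (w - 4)*(w - 1)*(w + 3)*(w - 3)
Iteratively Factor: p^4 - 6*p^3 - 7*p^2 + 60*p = (p - 5)*(p^3 - p^2 - 12*p) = (p - 5)*(p + 3)*(p^2 - 4*p) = (p - 5)*(p - 4)*(p + 3)*(p)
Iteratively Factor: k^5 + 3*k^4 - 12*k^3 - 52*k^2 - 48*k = (k + 2)*(k^4 + k^3 - 14*k^2 - 24*k) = (k + 2)^2*(k^3 - k^2 - 12*k) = k*(k + 2)^2*(k^2 - k - 12) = k*(k + 2)^2*(k + 3)*(k - 4)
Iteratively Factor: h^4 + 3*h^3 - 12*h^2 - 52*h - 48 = (h + 2)*(h^3 + h^2 - 14*h - 24) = (h + 2)*(h + 3)*(h^2 - 2*h - 8) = (h - 4)*(h + 2)*(h + 3)*(h + 2)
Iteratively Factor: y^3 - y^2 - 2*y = (y)*(y^2 - y - 2) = y*(y + 1)*(y - 2)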